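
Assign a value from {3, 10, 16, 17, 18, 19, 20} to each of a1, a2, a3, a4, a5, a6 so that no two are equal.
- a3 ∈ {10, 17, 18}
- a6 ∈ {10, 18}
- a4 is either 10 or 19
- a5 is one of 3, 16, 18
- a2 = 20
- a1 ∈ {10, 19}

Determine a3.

a2's domain is down to {20}, so a2 = 20.
The 2 variables a1 and a4 are confined to {10, 19}, which locks those values in; drop them from a3, a6.
a6's domain is down to {18}, so a6 = 18. So a3, a5 can't be 18.
So a3 = 17.

17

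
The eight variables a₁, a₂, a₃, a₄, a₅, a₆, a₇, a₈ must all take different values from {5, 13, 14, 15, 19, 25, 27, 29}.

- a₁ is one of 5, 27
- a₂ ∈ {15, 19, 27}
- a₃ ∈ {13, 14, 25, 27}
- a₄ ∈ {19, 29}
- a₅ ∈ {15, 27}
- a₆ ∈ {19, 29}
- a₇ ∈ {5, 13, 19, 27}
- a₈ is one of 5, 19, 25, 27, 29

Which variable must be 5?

a₁

Among the 8 variables, 14 fits only a₃ (and all 8 values in {5, 13, 14, 15, 19, 25, 27, 29} must be used), so a₃ = 14.
The 7 still-open variables draw from only 7 values {5, 13, 15, 19, 25, 27, 29}, so each is used; only a₇ can be 13, hence a₇ = 13.
Among the 6 still-open variables, 25 fits only a₈ (and all 6 values in {5, 15, 19, 25, 27, 29} must be used), so a₈ = 25.
Among the 5 still-open variables, 5 fits only a₁ (and all 5 values in {5, 15, 19, 27, 29} must be used), so a₁ = 5.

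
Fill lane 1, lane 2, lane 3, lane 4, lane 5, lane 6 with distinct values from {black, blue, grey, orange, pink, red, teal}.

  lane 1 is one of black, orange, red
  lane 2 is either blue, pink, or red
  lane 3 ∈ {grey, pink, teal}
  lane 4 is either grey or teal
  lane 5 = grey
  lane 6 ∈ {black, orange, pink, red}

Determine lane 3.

lane 5's domain is down to {grey}, so lane 5 = grey. Remove grey from lane 3, lane 4.
lane 4 has just one choice, so lane 4 = teal. Strike teal from lane 3.
So lane 3 = pink.

pink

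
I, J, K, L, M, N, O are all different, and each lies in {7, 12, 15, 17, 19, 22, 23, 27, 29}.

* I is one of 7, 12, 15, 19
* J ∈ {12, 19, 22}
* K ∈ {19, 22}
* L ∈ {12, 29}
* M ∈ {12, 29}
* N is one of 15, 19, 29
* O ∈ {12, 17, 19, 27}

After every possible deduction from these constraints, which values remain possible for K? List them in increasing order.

The 2 variables L and M are confined to {12, 29}, which locks those values in; drop them from I, J, N, O.
J and K share exactly the 2 values {19, 22}; by pigeonhole those values go to them, so strike 19, 22 from I, N, O.
N must be 15 (only option left). Strike 15 from I.
I must be 7 (only option left).
No further eliminations apply; K can still be any of 19, 22.

19, 22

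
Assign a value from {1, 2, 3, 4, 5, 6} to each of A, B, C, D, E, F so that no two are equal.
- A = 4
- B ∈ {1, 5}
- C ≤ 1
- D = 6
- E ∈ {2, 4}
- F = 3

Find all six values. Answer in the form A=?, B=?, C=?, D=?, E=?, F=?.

A=4, B=5, C=1, D=6, E=2, F=3

A has just one choice, so A = 4. Strike 4 from E.
C must be 1 (only option left). Strike 1 from B.
D has just one choice, so D = 6.
E's domain is down to {2}, so E = 2.
F has just one choice, so F = 3.
B must be 5 (only option left).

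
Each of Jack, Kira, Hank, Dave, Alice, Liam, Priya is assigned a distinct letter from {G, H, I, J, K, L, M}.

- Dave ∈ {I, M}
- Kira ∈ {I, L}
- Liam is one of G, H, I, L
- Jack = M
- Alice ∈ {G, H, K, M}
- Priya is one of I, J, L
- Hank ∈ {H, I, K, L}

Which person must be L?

Jack must be M (only option left). Strike M from Dave, Alice.
Dave's domain is down to {I}, so Dave = I. So Kira, Hank, Liam, Priya can't be I.

Kira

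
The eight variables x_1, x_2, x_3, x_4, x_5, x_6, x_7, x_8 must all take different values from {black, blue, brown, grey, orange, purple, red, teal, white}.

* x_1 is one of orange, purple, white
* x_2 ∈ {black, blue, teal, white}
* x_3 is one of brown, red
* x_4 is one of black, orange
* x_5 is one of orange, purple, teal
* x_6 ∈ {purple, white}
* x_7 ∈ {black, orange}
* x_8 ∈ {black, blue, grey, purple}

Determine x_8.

grey

The 2 variables x_4 and x_7 are confined to {black, orange}, which locks those values in; drop them from x_1, x_2, x_5, x_8.
x_1 and x_6 share exactly the 2 values {purple, white}; by pigeonhole those values go to them, so strike purple, white from x_2, x_5, x_8.
x_5's domain is down to {teal}, so x_5 = teal. So x_2 can't be teal.
x_2 has just one choice, so x_2 = blue. Eliminate blue elsewhere: x_8.
So x_8 = grey.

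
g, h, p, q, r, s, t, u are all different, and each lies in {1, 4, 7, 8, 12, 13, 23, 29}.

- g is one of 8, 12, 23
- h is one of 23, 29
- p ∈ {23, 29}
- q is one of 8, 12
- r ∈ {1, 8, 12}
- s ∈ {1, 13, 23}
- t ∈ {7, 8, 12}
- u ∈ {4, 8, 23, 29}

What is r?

The 8 variables draw from only 8 values {1, 4, 7, 8, 12, 13, 23, 29}, so each is used; only u can be 4, hence u = 4.
The 7 still-open variables draw from only 7 values {1, 7, 8, 12, 13, 23, 29}, so each is used; only t can be 7, hence t = 7.
The 6 still-open variables draw from only 6 values {1, 8, 12, 13, 23, 29}, so each is used; only s can be 13, hence s = 13.
Among the 5 still-open variables, 1 fits only r (and all 5 values in {1, 8, 12, 23, 29} must be used), so r = 1.

1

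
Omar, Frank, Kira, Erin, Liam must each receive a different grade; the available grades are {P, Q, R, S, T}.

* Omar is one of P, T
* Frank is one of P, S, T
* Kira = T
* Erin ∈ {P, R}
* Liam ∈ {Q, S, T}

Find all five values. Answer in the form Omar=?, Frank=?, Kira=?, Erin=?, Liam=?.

Omar=P, Frank=S, Kira=T, Erin=R, Liam=Q

Kira's domain is down to {T}, so Kira = T. So Omar, Frank, Liam can't be T.
Omar must be P (only option left). So Frank, Erin can't be P.
Frank's domain is down to {S}, so Frank = S. Strike S from Liam.
Erin must be R (only option left).
That leaves Liam = Q.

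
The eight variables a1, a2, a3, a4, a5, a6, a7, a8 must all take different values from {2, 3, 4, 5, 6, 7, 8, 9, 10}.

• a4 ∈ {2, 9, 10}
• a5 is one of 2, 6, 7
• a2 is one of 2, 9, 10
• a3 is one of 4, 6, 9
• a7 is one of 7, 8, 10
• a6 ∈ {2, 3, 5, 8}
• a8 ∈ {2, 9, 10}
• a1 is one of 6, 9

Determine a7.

a2, a4, a8 between them cover only {2, 9, 10} — a naked triple. Remove those values from a1, a3, a5, a6, a7.
a1's domain is down to {6}, so a1 = 6. Remove 6 from a3, a5.
a3 must be 4 (only option left).
a5's domain is down to {7}, so a5 = 7. Eliminate 7 elsewhere: a7.
So a7 = 8.

8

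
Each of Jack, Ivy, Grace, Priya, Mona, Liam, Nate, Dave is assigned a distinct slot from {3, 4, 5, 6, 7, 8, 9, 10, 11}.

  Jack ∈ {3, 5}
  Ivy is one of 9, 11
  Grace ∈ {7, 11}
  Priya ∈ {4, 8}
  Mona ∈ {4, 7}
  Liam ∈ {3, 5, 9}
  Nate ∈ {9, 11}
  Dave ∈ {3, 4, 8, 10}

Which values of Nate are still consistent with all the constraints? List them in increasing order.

The 8 variables draw from only 8 values {3, 4, 5, 7, 8, 9, 10, 11}, so each is used; only Dave can be 10, hence Dave = 10.
The 7 still-open variables together cover exactly {3, 4, 5, 7, 8, 9, 11} — 7 values for 7 variables — and 8 appears only in Priya's list, so Priya = 8.
The 6 still-open variables together cover exactly {3, 4, 5, 7, 9, 11} — 6 values for 6 variables — and 4 appears only in Mona's list, so Mona = 4.
Among the 5 still-open variables, 7 fits only Grace (and all 5 values in {3, 5, 7, 9, 11} must be used), so Grace = 7.
The 2 variables Ivy and Nate are confined to {9, 11}, which locks those values in; drop them from Liam.
No further eliminations apply; Nate can still be any of 9, 11.

9, 11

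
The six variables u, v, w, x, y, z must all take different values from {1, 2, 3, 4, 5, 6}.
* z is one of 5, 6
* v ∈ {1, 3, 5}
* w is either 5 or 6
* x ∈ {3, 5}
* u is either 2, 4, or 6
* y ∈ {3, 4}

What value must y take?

4

The 6 variables draw from only 6 values {1, 2, 3, 4, 5, 6}, so each is used; only v can be 1, hence v = 1.
The 5 still-open variables together cover exactly {2, 3, 4, 5, 6} — 5 values for 5 variables — and 2 appears only in u's list, so u = 2.
Among the 4 still-open variables, 4 fits only y (and all 4 values in {3, 4, 5, 6} must be used), so y = 4.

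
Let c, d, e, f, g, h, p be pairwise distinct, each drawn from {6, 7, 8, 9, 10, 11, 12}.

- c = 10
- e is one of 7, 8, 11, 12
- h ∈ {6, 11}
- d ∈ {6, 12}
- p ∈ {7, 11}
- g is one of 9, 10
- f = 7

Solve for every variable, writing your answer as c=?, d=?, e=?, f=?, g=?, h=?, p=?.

c=10, d=12, e=8, f=7, g=9, h=6, p=11

c has just one choice, so c = 10. So g can't be 10.
f has just one choice, so f = 7. Eliminate 7 elsewhere: e, p.
That leaves g = 9.
p has just one choice, so p = 11. Remove 11 from e, h.
h must be 6 (only option left). So d can't be 6.
That leaves d = 12. Strike 12 from e.
e must be 8 (only option left).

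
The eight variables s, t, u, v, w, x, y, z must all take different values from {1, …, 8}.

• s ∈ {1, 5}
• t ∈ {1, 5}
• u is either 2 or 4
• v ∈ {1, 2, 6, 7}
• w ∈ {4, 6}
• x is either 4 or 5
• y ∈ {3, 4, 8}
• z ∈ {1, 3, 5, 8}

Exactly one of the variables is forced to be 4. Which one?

The 8 variables together cover exactly {1, 2, 3, 4, 5, 6, 7, 8} — 8 values for 8 variables — and 7 appears only in v's list, so v = 7.
The 7 still-open variables draw from only 7 values {1, 2, 3, 4, 5, 6, 8}, so each is used; only u can be 2, hence u = 2.
The 6 still-open variables draw from only 6 values {1, 3, 4, 5, 6, 8}, so each is used; only w can be 6, hence w = 6.
s and t between them cover only {1, 5} — a naked pair. Remove those values from x, z.
So 4 goes to x.

x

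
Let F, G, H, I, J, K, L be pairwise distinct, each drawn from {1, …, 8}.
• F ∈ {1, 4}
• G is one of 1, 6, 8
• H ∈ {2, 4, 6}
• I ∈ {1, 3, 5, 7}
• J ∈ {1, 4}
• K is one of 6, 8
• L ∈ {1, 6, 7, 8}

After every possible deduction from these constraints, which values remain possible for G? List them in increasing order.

6, 8

F and J share exactly the 2 values {1, 4}; by pigeonhole those values go to them, so strike 1, 4 from G, H, I, L.
G and K share exactly the 2 values {6, 8}; by pigeonhole those values go to them, so strike 6, 8 from H, L.
H has just one choice, so H = 2.
L must be 7 (only option left). Eliminate 7 elsewhere: I.
No further eliminations apply; G can still be any of 6, 8.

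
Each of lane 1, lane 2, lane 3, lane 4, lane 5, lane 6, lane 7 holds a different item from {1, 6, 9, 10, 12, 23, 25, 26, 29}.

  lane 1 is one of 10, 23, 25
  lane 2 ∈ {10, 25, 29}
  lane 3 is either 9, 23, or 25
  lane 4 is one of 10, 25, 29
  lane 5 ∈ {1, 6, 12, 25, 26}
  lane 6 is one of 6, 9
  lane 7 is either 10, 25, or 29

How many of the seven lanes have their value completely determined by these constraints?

3

lane 2, lane 4, lane 7 between them cover only {10, 25, 29} — a naked triple. Remove those values from lane 1, lane 3, lane 5.
lane 1's domain is down to {23}, so lane 1 = 23. Strike 23 from lane 3.
lane 3's domain is down to {9}, so lane 3 = 9. Strike 9 from lane 6.
That leaves lane 6 = 6. Eliminate 6 elsewhere: lane 5.
Determined: lane 1=23, lane 3=9, lane 6=6. The other lanes each still have more than one consistent value. That makes 3.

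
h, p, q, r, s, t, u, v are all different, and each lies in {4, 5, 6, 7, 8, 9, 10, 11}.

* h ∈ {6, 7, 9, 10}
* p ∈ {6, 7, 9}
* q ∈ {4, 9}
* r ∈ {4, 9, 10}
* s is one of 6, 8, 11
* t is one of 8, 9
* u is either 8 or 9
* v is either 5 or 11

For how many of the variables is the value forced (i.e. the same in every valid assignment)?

The 8 variables draw from only 8 values {4, 5, 6, 7, 8, 9, 10, 11}, so each is used; only v can be 5, hence v = 5.
The 7 still-open variables draw from only 7 values {4, 6, 7, 8, 9, 10, 11}, so each is used; only s can be 11, hence s = 11.
t and u share exactly the 2 values {8, 9}; by pigeonhole those values go to them, so strike 8, 9 from h, p, q, r.
q must be 4 (only option left). Remove 4 from r.
r must be 10 (only option left). Strike 10 from h.
Determined: q=4, r=10, s=11, v=5. The other variables each still have more than one consistent value. That makes 4.

4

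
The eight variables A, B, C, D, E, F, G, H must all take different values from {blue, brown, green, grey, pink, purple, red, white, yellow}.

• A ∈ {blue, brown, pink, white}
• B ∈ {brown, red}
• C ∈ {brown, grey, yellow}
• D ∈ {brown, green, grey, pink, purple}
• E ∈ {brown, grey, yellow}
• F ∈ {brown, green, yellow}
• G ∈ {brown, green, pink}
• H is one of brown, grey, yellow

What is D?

purple

C, E, H between them cover only {brown, grey, yellow} — a naked triple. Remove those values from A, B, D, F, G.
B must be red (only option left).
That leaves F = green. Strike green from D, G.
G has just one choice, so G = pink. Eliminate pink elsewhere: A, D.
So D = purple.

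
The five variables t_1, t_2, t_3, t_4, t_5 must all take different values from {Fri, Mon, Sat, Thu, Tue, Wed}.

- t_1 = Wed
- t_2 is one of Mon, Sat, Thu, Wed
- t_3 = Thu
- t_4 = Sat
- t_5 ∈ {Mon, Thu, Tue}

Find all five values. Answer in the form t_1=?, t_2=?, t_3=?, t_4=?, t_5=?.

t_1's domain is down to {Wed}, so t_1 = Wed. Eliminate Wed elsewhere: t_2.
t_3's domain is down to {Thu}, so t_3 = Thu. Remove Thu from t_2, t_5.
That leaves t_4 = Sat. Strike Sat from t_2.
That leaves t_2 = Mon. Strike Mon from t_5.
t_5's domain is down to {Tue}, so t_5 = Tue.

t_1=Wed, t_2=Mon, t_3=Thu, t_4=Sat, t_5=Tue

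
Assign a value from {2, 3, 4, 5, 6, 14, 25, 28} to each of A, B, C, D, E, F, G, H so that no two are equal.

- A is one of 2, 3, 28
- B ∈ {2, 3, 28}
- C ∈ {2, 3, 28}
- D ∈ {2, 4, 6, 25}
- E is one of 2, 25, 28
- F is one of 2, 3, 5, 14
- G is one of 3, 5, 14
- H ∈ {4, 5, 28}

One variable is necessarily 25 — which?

Among the 8 variables, 6 fits only D (and all 8 values in {2, 3, 4, 5, 6, 14, 25, 28} must be used), so D = 6.
Among the 7 still-open variables, 4 fits only H (and all 7 values in {2, 3, 4, 5, 14, 25, 28} must be used), so H = 4.
The 6 still-open variables together cover exactly {2, 3, 5, 14, 25, 28} — 6 values for 6 variables — and 25 appears only in E's list, so E = 25.

E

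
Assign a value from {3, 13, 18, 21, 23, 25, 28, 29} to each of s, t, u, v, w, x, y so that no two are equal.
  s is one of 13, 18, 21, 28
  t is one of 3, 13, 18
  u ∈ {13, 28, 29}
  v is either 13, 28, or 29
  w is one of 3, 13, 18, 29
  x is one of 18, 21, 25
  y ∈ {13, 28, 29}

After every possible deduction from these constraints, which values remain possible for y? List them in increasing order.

Among the 7 variables, 25 fits only x (and all 7 values in {3, 13, 18, 21, 25, 28, 29} must be used), so x = 25.
The 6 still-open variables together cover exactly {3, 13, 18, 21, 28, 29} — 6 values for 6 variables — and 21 appears only in s's list, so s = 21.
The 3 variables u, v, y are confined to {13, 28, 29}, which locks those values in; drop them from t, w.
No further eliminations apply; y can still be any of 13, 28, 29.

13, 28, 29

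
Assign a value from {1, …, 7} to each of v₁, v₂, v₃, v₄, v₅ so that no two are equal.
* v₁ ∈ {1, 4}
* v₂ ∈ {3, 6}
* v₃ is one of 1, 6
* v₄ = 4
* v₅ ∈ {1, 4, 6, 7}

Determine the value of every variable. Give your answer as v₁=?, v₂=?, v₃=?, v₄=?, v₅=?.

v₁=1, v₂=3, v₃=6, v₄=4, v₅=7

v₄ has just one choice, so v₄ = 4. So v₁, v₅ can't be 4.
v₁ has just one choice, so v₁ = 1. Eliminate 1 elsewhere: v₃, v₅.
v₃'s domain is down to {6}, so v₃ = 6. Eliminate 6 elsewhere: v₂, v₅.
That leaves v₅ = 7.
v₂'s domain is down to {3}, so v₂ = 3.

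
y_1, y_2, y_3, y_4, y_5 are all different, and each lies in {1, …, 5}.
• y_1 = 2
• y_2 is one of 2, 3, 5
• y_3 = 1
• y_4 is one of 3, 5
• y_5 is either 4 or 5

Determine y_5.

y_1 must be 2 (only option left). So y_2 can't be 2.
y_3 has just one choice, so y_3 = 1.
Among the 3 still-open variables, 4 fits only y_5 (and all 3 values in {3, 4, 5} must be used), so y_5 = 4.

4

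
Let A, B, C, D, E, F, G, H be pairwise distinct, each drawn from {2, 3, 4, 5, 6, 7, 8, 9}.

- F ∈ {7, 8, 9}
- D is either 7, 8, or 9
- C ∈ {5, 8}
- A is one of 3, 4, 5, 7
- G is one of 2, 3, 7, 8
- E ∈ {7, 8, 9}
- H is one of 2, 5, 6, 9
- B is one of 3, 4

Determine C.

5

The 8 variables together cover exactly {2, 3, 4, 5, 6, 7, 8, 9} — 8 values for 8 variables — and 6 appears only in H's list, so H = 6.
The 7 still-open variables draw from only 7 values {2, 3, 4, 5, 7, 8, 9}, so each is used; only G can be 2, hence G = 2.
D, E, F share exactly the 3 values {7, 8, 9}; by pigeonhole those values go to them, so strike 7, 8, 9 from A, C.
So C = 5.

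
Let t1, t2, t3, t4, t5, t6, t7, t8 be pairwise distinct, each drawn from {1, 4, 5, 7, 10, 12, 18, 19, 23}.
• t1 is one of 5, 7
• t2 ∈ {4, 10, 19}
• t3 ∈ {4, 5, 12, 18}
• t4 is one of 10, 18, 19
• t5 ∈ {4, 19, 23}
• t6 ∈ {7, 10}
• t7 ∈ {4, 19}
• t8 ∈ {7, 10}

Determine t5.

Among the 8 variables, 12 fits only t3 (and all 8 values in {4, 5, 7, 10, 12, 18, 19, 23} must be used), so t3 = 12.
The 7 still-open variables together cover exactly {4, 5, 7, 10, 18, 19, 23} — 7 values for 7 variables — and 5 appears only in t1's list, so t1 = 5.
Among the 6 still-open variables, 18 fits only t4 (and all 6 values in {4, 7, 10, 18, 19, 23} must be used), so t4 = 18.
The 5 still-open variables draw from only 5 values {4, 7, 10, 19, 23}, so each is used; only t5 can be 23, hence t5 = 23.

23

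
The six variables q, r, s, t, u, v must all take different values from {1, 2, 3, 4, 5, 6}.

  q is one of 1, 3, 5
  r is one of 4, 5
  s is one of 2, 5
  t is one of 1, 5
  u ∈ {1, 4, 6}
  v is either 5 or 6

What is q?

3

The 6 variables draw from only 6 values {1, 2, 3, 4, 5, 6}, so each is used; only s can be 2, hence s = 2.
The 5 still-open variables together cover exactly {1, 3, 4, 5, 6} — 5 values for 5 variables — and 3 appears only in q's list, so q = 3.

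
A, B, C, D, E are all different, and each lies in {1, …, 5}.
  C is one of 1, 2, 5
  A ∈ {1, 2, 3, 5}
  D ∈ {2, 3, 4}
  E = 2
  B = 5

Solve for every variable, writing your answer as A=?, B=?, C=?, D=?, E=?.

B must be 5 (only option left). Eliminate 5 elsewhere: A, C.
E's domain is down to {2}, so E = 2. Strike 2 from A, C, D.
C's domain is down to {1}, so C = 1. Eliminate 1 elsewhere: A.
That leaves A = 3. Eliminate 3 elsewhere: D.
D has just one choice, so D = 4.

A=3, B=5, C=1, D=4, E=2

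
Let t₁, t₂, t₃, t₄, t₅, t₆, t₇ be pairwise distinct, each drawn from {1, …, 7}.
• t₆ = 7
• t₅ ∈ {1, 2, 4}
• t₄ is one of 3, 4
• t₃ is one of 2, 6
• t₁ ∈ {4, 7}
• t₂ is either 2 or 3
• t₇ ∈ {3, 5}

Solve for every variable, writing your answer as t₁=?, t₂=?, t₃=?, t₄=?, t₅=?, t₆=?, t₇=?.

t₁=4, t₂=2, t₃=6, t₄=3, t₅=1, t₆=7, t₇=5

t₆ must be 7 (only option left). Strike 7 from t₁.
t₁'s domain is down to {4}, so t₁ = 4. Eliminate 4 elsewhere: t₄, t₅.
That leaves t₄ = 3. Eliminate 3 elsewhere: t₂, t₇.
t₇ must be 5 (only option left).
That leaves t₂ = 2. So t₃, t₅ can't be 2.
t₃ has just one choice, so t₃ = 6.
t₅ has just one choice, so t₅ = 1.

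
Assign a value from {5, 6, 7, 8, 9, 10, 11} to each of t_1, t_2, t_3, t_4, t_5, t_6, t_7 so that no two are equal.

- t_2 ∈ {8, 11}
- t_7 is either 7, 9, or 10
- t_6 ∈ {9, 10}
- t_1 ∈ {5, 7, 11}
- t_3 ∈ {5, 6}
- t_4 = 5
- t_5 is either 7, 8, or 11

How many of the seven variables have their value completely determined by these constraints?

t_4's domain is down to {5}, so t_4 = 5. Strike 5 from t_1, t_3.
t_3 has just one choice, so t_3 = 6.
The 3 variables t_1, t_2, t_5 are confined to {7, 8, 11}, which locks those values in; drop them from t_7.
Determined: t_3=6, t_4=5. The other variables each still have more than one consistent value. That makes 2.

2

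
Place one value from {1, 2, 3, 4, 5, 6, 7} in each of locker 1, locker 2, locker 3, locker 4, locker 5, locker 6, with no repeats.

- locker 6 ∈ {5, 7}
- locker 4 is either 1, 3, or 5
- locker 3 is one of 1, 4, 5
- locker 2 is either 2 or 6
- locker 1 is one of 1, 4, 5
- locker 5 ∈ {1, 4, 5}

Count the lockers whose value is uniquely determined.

2

locker 1, locker 3, locker 5 share exactly the 3 values {1, 4, 5}; by pigeonhole those values go to them, so strike 1, 4, 5 from locker 4, locker 6.
locker 4 has just one choice, so locker 4 = 3.
That leaves locker 6 = 7.
Determined: locker 4=3, locker 6=7. The other lockers each still have more than one consistent value. That makes 2.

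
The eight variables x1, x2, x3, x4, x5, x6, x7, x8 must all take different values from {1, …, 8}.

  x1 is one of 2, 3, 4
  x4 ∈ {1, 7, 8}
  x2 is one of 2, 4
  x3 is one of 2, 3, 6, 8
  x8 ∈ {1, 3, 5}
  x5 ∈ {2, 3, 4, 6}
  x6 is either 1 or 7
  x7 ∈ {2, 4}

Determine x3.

The 8 variables draw from only 8 values {1, 2, 3, 4, 5, 6, 7, 8}, so each is used; only x8 can be 5, hence x8 = 5.
x2 and x7 between them cover only {2, 4} — a naked pair. Remove those values from x1, x3, x5.
x1 has just one choice, so x1 = 3. Remove 3 from x3, x5.
x5 must be 6 (only option left). So x3 can't be 6.
So x3 = 8.

8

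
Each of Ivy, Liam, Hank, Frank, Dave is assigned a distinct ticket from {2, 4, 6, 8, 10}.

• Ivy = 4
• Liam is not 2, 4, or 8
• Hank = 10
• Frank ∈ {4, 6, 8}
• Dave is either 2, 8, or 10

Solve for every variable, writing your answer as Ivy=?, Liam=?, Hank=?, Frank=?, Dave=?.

Ivy=4, Liam=6, Hank=10, Frank=8, Dave=2

Ivy's domain is down to {4}, so Ivy = 4. Eliminate 4 elsewhere: Frank.
Hank must be 10 (only option left). Remove 10 from Liam, Dave.
Liam must be 6 (only option left). Eliminate 6 elsewhere: Frank.
That leaves Frank = 8. Strike 8 from Dave.
Dave has just one choice, so Dave = 2.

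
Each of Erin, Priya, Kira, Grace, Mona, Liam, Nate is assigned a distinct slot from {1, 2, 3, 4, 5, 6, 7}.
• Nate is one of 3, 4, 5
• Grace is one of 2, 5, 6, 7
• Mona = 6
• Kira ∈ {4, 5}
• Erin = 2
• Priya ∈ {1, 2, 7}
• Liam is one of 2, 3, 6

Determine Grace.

7

Erin has just one choice, so Erin = 2. Remove 2 from Priya, Grace, Liam.
Mona must be 6 (only option left). Strike 6 from Grace, Liam.
That leaves Liam = 3. Remove 3 from Nate.
Among the 4 still-open variables, 1 fits only Priya (and all 4 values in {1, 4, 5, 7} must be used), so Priya = 1.
The 3 still-open variables together cover exactly {4, 5, 7} — 3 values for 3 variables — and 7 appears only in Grace's list, so Grace = 7.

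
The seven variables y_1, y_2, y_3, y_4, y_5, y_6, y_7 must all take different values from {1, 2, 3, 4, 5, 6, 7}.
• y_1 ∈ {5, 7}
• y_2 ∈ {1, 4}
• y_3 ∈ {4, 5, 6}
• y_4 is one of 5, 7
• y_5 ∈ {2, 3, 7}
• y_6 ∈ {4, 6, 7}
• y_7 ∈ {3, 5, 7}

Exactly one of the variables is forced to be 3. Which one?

y_7

Among the 7 variables, 1 fits only y_2 (and all 7 values in {1, 2, 3, 4, 5, 6, 7} must be used), so y_2 = 1.
The 6 still-open variables draw from only 6 values {2, 3, 4, 5, 6, 7}, so each is used; only y_5 can be 2, hence y_5 = 2.
The 5 still-open variables draw from only 5 values {3, 4, 5, 6, 7}, so each is used; only y_7 can be 3, hence y_7 = 3.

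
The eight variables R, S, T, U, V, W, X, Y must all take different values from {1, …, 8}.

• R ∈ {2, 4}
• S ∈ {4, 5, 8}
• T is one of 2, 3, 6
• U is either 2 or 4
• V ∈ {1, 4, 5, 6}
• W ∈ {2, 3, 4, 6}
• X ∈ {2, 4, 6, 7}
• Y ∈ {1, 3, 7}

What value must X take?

Among the 8 variables, 8 fits only S (and all 8 values in {1, 2, 3, 4, 5, 6, 7, 8} must be used), so S = 8.
Among the 7 still-open variables, 5 fits only V (and all 7 values in {1, 2, 3, 4, 5, 6, 7} must be used), so V = 5.
Among the 6 still-open variables, 1 fits only Y (and all 6 values in {1, 2, 3, 4, 6, 7} must be used), so Y = 1.
Among the 5 still-open variables, 7 fits only X (and all 5 values in {2, 3, 4, 6, 7} must be used), so X = 7.

7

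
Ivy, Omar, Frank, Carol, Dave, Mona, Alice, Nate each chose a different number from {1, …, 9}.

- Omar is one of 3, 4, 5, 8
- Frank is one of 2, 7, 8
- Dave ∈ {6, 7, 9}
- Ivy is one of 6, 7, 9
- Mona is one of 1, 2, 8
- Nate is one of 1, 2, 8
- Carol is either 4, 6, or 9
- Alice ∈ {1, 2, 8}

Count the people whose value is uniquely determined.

Mona, Alice, Nate share exactly the 3 values {1, 2, 8}; by pigeonhole those values go to them, so strike 1, 2, 8 from Omar, Frank.
Frank's domain is down to {7}, so Frank = 7. Eliminate 7 elsewhere: Ivy, Dave.
Ivy and Dave share exactly the 2 values {6, 9}; by pigeonhole those values go to them, so strike 6, 9 from Carol.
That leaves Carol = 4. So Omar can't be 4.
Determined: Frank=7, Carol=4. The other people each still have more than one consistent value. That makes 2.

2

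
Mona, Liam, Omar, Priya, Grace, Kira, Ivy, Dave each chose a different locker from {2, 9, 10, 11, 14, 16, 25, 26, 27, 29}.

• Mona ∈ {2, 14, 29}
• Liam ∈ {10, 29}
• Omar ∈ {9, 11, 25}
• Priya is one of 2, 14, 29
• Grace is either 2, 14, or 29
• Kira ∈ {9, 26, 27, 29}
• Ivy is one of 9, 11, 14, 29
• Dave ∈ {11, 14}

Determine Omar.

Mona, Priya, Grace share exactly the 3 values {2, 14, 29}; by pigeonhole those values go to them, so strike 2, 14, 29 from Liam, Kira, Ivy, Dave.
That leaves Liam = 10.
Dave's domain is down to {11}, so Dave = 11. Remove 11 from Omar, Ivy.
That leaves Ivy = 9. So Omar, Kira can't be 9.
So Omar = 25.

25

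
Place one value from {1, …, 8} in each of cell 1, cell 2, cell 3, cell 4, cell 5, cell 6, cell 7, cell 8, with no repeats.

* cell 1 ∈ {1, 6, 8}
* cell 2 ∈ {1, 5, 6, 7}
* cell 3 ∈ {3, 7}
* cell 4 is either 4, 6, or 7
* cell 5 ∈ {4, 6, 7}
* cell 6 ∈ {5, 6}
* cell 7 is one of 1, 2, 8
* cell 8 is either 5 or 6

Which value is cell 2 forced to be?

1

Among the 8 variables, 2 fits only cell 7 (and all 8 values in {1, 2, 3, 4, 5, 6, 7, 8} must be used), so cell 7 = 2.
Among the 7 still-open variables, 3 fits only cell 3 (and all 7 values in {1, 3, 4, 5, 6, 7, 8} must be used), so cell 3 = 3.
Among the 6 still-open variables, 8 fits only cell 1 (and all 6 values in {1, 4, 5, 6, 7, 8} must be used), so cell 1 = 8.
The 5 still-open variables draw from only 5 values {1, 4, 5, 6, 7}, so each is used; only cell 2 can be 1, hence cell 2 = 1.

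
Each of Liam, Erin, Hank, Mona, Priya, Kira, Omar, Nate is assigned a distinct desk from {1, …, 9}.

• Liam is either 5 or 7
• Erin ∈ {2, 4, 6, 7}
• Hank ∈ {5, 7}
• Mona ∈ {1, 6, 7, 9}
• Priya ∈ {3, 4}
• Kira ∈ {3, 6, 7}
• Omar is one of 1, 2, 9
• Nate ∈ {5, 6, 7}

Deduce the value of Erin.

The 2 variables Liam and Hank are confined to {5, 7}, which locks those values in; drop them from Erin, Mona, Kira, Nate.
Nate's domain is down to {6}, so Nate = 6. So Erin, Mona, Kira can't be 6.
Kira must be 3 (only option left). Remove 3 from Priya.
Priya must be 4 (only option left). Remove 4 from Erin.
So Erin = 2.

2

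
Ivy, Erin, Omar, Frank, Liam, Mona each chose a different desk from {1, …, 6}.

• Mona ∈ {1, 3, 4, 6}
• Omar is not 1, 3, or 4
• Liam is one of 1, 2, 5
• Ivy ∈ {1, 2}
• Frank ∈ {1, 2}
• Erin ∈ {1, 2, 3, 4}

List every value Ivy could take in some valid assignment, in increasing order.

1, 2

Ivy and Frank share exactly the 2 values {1, 2}; by pigeonhole those values go to them, so strike 1, 2 from Erin, Omar, Liam, Mona.
Liam must be 5 (only option left). Eliminate 5 elsewhere: Omar.
Omar has just one choice, so Omar = 6. So Mona can't be 6.
No further eliminations apply; Ivy can still be any of 1, 2.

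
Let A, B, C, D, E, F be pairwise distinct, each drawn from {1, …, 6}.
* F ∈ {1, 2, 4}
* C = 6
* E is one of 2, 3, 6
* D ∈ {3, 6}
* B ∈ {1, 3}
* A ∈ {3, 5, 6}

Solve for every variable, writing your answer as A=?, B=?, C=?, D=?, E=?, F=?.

A=5, B=1, C=6, D=3, E=2, F=4

C's domain is down to {6}, so C = 6. Eliminate 6 elsewhere: A, D, E.
D has just one choice, so D = 3. So A, B, E can't be 3.
E's domain is down to {2}, so E = 2. Eliminate 2 elsewhere: F.
That leaves A = 5.
B has just one choice, so B = 1. Strike 1 from F.
F has just one choice, so F = 4.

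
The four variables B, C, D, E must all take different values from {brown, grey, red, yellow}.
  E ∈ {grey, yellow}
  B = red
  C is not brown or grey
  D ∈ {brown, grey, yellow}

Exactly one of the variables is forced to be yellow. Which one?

B's domain is down to {red}, so B = red. Remove red from C.
So yellow goes to C.

C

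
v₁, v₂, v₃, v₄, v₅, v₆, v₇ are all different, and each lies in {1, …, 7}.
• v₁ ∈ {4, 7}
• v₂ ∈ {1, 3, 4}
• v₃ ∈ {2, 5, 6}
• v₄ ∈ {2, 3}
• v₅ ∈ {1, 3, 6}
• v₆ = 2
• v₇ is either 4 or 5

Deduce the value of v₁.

v₆'s domain is down to {2}, so v₆ = 2. Remove 2 from v₃, v₄.
v₄ has just one choice, so v₄ = 3. So v₂, v₅ can't be 3.
Among the 5 still-open variables, 7 fits only v₁ (and all 5 values in {1, 4, 5, 6, 7} must be used), so v₁ = 7.

7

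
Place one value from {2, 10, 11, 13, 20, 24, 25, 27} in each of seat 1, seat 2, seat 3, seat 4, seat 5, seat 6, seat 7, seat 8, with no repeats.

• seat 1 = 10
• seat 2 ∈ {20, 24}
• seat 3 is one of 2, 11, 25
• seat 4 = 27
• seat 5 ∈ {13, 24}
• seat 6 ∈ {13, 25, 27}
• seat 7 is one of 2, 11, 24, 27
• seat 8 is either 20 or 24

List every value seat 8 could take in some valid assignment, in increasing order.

20, 24

seat 1 must be 10 (only option left).
seat 4's domain is down to {27}, so seat 4 = 27. Remove 27 from seat 6, seat 7.
seat 2 and seat 8 share exactly the 2 values {20, 24}; by pigeonhole those values go to them, so strike 20, 24 from seat 5, seat 7.
seat 5 has just one choice, so seat 5 = 13. Strike 13 from seat 6.
seat 6's domain is down to {25}, so seat 6 = 25. Strike 25 from seat 3.
No further eliminations apply; seat 8 can still be any of 20, 24.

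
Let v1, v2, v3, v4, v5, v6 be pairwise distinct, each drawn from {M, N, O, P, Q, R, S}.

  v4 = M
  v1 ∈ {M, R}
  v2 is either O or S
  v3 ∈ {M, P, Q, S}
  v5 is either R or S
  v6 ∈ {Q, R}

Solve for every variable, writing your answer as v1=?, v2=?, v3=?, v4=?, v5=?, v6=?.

v4's domain is down to {M}, so v4 = M. So v1, v3 can't be M.
v1's domain is down to {R}, so v1 = R. Remove R from v5, v6.
v5's domain is down to {S}, so v5 = S. Strike S from v2, v3.
v6 has just one choice, so v6 = Q. Eliminate Q elsewhere: v3.
v2's domain is down to {O}, so v2 = O.
v3 must be P (only option left).

v1=R, v2=O, v3=P, v4=M, v5=S, v6=Q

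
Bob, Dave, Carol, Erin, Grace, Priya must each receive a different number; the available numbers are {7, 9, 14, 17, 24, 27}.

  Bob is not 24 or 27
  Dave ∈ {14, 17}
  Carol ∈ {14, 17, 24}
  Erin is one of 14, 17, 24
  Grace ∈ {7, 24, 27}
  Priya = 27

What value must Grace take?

Priya must be 27 (only option left). Remove 27 from Grace.
Among the 5 still-open variables, 9 fits only Bob (and all 5 values in {7, 9, 14, 17, 24} must be used), so Bob = 9.
Among the 4 still-open variables, 7 fits only Grace (and all 4 values in {7, 14, 17, 24} must be used), so Grace = 7.

7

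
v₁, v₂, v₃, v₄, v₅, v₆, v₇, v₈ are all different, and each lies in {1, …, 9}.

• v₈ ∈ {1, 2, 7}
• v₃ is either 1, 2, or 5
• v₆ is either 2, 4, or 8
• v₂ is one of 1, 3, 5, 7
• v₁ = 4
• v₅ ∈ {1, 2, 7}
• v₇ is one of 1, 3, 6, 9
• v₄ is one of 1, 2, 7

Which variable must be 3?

v₂

v₁'s domain is down to {4}, so v₁ = 4. So v₆ can't be 4.
v₄, v₅, v₈ share exactly the 3 values {1, 2, 7}; by pigeonhole those values go to them, so strike 1, 2, 7 from v₂, v₃, v₆, v₇.
That leaves v₃ = 5. Eliminate 5 elsewhere: v₂.
So 3 goes to v₂.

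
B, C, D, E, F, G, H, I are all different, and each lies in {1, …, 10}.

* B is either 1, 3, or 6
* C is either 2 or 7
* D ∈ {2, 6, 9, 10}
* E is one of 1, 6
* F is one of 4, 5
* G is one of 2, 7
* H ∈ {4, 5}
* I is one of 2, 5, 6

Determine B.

3

C and G share exactly the 2 values {2, 7}; by pigeonhole those values go to them, so strike 2, 7 from D, I.
F and H between them cover only {4, 5} — a naked pair. Remove those values from I.
That leaves I = 6. Remove 6 from B, D, E.
E's domain is down to {1}, so E = 1. Remove 1 from B.
So B = 3.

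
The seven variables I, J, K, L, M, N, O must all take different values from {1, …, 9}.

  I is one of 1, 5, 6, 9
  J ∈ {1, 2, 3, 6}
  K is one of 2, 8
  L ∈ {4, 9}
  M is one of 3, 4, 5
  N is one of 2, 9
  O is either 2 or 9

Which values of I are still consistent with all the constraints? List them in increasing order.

1, 5, 6

N and O between them cover only {2, 9} — a naked pair. Remove those values from I, J, K, L.
K has just one choice, so K = 8.
L has just one choice, so L = 4. Remove 4 from M.
No further eliminations apply; I can still be any of 1, 5, 6.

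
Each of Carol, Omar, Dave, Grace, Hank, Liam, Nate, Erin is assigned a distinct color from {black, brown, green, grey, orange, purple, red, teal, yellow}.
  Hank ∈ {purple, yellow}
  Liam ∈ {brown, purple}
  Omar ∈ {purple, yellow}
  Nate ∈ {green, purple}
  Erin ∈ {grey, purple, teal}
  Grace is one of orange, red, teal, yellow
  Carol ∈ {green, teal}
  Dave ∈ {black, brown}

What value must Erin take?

grey

Omar and Hank between them cover only {purple, yellow} — a naked pair. Remove those values from Grace, Liam, Nate, Erin.
Liam's domain is down to {brown}, so Liam = brown. Strike brown from Dave.
That leaves Nate = green. Strike green from Carol.
Carol has just one choice, so Carol = teal. So Grace, Erin can't be teal.
So Erin = grey.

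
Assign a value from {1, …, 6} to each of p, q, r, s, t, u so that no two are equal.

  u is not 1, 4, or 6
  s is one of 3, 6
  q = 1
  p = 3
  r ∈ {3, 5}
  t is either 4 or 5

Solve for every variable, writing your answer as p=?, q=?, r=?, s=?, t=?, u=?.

p=3, q=1, r=5, s=6, t=4, u=2

p must be 3 (only option left). Remove 3 from r, s, u.
q's domain is down to {1}, so q = 1.
r's domain is down to {5}, so r = 5. Eliminate 5 elsewhere: t, u.
s's domain is down to {6}, so s = 6.
t has just one choice, so t = 4.
u must be 2 (only option left).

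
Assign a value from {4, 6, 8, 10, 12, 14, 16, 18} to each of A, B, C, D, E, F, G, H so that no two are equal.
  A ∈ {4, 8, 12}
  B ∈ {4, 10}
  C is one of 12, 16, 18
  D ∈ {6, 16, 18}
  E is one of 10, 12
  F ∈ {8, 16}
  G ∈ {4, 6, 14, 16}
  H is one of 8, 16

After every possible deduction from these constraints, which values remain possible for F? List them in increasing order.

8, 16

The 8 variables together cover exactly {4, 6, 8, 10, 12, 14, 16, 18} — 8 values for 8 variables — and 14 appears only in G's list, so G = 14.
The 7 still-open variables draw from only 7 values {4, 6, 8, 10, 12, 16, 18}, so each is used; only D can be 6, hence D = 6.
The 6 still-open variables draw from only 6 values {4, 8, 10, 12, 16, 18}, so each is used; only C can be 18, hence C = 18.
F and H share exactly the 2 values {8, 16}; by pigeonhole those values go to them, so strike 8, 16 from A.
No further eliminations apply; F can still be any of 8, 16.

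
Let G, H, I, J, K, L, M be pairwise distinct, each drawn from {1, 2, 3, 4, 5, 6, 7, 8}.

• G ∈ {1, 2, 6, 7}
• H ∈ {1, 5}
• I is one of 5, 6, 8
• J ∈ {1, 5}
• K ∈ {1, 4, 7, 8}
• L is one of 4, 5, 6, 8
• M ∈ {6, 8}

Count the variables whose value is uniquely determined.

3

Among the 7 variables, 2 fits only G (and all 7 values in {1, 2, 4, 5, 6, 7, 8} must be used), so G = 2.
The 6 still-open variables together cover exactly {1, 4, 5, 6, 7, 8} — 6 values for 6 variables — and 7 appears only in K's list, so K = 7.
The 5 still-open variables together cover exactly {1, 4, 5, 6, 8} — 5 values for 5 variables — and 4 appears only in L's list, so L = 4.
H and J share exactly the 2 values {1, 5}; by pigeonhole those values go to them, so strike 1, 5 from I.
Determined: G=2, K=7, L=4. The other variables each still have more than one consistent value. That makes 3.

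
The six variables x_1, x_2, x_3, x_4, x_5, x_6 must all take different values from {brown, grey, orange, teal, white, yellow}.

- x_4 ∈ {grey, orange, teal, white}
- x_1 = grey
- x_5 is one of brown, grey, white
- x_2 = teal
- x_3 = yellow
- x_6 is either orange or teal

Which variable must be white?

x_1 has just one choice, so x_1 = grey. Strike grey from x_4, x_5.
x_2 must be teal (only option left). Strike teal from x_4, x_6.
x_3 must be yellow (only option left).
x_6's domain is down to {orange}, so x_6 = orange. So x_4 can't be orange.
So white goes to x_4.

x_4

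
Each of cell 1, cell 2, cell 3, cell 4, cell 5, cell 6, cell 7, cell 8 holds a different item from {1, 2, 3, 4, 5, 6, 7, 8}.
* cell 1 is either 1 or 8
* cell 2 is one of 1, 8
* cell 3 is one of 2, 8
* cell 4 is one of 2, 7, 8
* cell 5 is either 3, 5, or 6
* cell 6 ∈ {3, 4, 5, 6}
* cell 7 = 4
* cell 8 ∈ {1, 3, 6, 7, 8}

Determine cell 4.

cell 7 has just one choice, so cell 7 = 4. Remove 4 from cell 6.
cell 1 and cell 2 between them cover only {1, 8} — a naked pair. Remove those values from cell 3, cell 4, cell 8.
cell 3 must be 2 (only option left). So cell 4 can't be 2.
So cell 4 = 7.

7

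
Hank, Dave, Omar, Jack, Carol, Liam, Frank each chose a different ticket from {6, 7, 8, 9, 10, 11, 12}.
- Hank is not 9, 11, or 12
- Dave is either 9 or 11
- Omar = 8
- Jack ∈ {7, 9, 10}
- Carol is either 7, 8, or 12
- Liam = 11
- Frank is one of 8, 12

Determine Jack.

Omar must be 8 (only option left). Eliminate 8 elsewhere: Hank, Carol, Frank.
Liam must be 11 (only option left). Remove 11 from Dave.
Frank has just one choice, so Frank = 12. Eliminate 12 elsewhere: Carol.
Dave must be 9 (only option left). Eliminate 9 elsewhere: Jack.
Carol's domain is down to {7}, so Carol = 7. Eliminate 7 elsewhere: Hank, Jack.
So Jack = 10.

10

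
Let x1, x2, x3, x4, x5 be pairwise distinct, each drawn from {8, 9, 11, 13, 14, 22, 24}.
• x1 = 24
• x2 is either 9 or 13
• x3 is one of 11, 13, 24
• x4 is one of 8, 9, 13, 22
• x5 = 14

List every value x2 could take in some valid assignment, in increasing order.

x1 has just one choice, so x1 = 24. Eliminate 24 elsewhere: x3.
x5 must be 14 (only option left).
No further eliminations apply; x2 can still be any of 9, 13.

9, 13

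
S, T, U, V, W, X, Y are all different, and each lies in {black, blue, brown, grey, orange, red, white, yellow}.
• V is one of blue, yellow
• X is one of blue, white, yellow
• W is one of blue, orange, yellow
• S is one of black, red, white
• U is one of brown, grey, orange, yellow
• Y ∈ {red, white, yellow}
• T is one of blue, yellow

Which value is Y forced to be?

red

The 2 variables T and V are confined to {blue, yellow}, which locks those values in; drop them from U, W, X, Y.
W has just one choice, so W = orange. Strike orange from U.
X must be white (only option left). Strike white from S, Y.
So Y = red.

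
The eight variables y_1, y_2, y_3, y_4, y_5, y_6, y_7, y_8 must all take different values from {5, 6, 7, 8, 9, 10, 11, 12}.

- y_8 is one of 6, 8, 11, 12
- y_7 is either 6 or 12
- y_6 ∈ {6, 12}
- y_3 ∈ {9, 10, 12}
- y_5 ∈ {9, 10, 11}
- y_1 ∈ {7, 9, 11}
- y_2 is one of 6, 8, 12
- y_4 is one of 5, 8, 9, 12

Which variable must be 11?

The 8 variables together cover exactly {5, 6, 7, 8, 9, 10, 11, 12} — 8 values for 8 variables — and 5 appears only in y_4's list, so y_4 = 5.
Among the 7 still-open variables, 7 fits only y_1 (and all 7 values in {6, 7, 8, 9, 10, 11, 12} must be used), so y_1 = 7.
y_6 and y_7 share exactly the 2 values {6, 12}; by pigeonhole those values go to them, so strike 6, 12 from y_2, y_3, y_8.
y_2's domain is down to {8}, so y_2 = 8. So y_8 can't be 8.
So 11 goes to y_8.

y_8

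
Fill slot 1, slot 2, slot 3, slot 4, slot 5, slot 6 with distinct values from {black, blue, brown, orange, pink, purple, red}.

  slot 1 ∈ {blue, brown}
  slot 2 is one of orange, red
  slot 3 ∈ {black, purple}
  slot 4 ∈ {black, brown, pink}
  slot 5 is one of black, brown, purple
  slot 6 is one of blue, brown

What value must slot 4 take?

slot 1 and slot 6 between them cover only {blue, brown} — a naked pair. Remove those values from slot 4, slot 5.
slot 3 and slot 5 between them cover only {black, purple} — a naked pair. Remove those values from slot 4.
So slot 4 = pink.

pink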